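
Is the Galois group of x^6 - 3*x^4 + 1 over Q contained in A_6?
No

The polynomial is irreducible of degree 6 over Q. Its discriminant is -419904, which is not a perfect square. A Galois group lies in the alternating group exactly when the discriminant is a square in Q, so the Galois group (A_4 x C_2) is not contained in A_6.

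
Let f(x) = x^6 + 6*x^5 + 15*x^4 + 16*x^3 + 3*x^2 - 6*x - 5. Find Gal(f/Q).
The polynomial f is an irreducible sextic over Q, so G = Gal(f/Q) is one of the 16 transitive subgroups 6T1, ..., 6T16 of S_6. The discriminant of f is 40310784, which is not a perfect square, so G is not contained in A_6. The transitive groups of degree 6 not contained in A_6 are: C_6 (6T1, order 6), S_3 (6T2, order 6), D_6 (6T3, order 12), C_3 x S_3 (6T5, order 18), A_4 x C_2 (6T6, order 24), S_4 (6T8, order 24), S_3 x S_3 (6T9, order 36), S_4 x C_2 (6T11, order 48), (S_3 x S_3) : C_2 (6T13, order 72), PGL(2,5) (6T14, order 120), S_6 (6T16, order 720). By Dedekind's theorem, for a prime p not dividing disc(f) the degrees of the irreducible factors of f mod p form the cycle type of an element of G. Factoring f modulo the 14 such primes p <= 53 (skipping 2, 3, which divide the discriminant), each new pattern first appears at: mod 5: f = (x)(x + 4)(x^2 + 3x + 3)(x^2 + 4x + 2), pattern 2+2+1+1; mod 7: f = (x^6 + 6x^5 + x^4 + 2x^3 + 3x^2 + x + 2), pattern 6; mod 19: f = (x + 11)(x + 14)(x + 16)(x^3 + 3x^2 + 3x + 4), pattern 3+1+1+1; mod 31: f = (x^2 + 10)(x^2 + 14x + 6)(x^2 + 23x + 18), pattern 2+2+2; mod 43: f = (x^3 + 3x^2 + 3x + 6)(x^3 + 3x^2 + 3x + 35), pattern 3+3. No other pattern occurs in this range, so the set of observed cycle types is {2+2+1+1, 6, 3+1+1+1, 2+2+2, 3+3}. The candidates containing elements of all these cycle types are S_3 x S_3 (6T9) of order 36, (S_3 x S_3) : C_2 (6T13) of order 72, S_6 (6T16) of order 720; the others are excluded. The observed types are precisely the cycle types that occur in S_3 x S_3 (6T9) (apart from the identity). Each of the other remaining candidates has further cycle types, and by the Chebotarev density theorem the matching factorization patterns would occur for a proportion of primes equal to their share of the group: (S_3 x S_3) : C_2 (6T13) additionally contains elements of type 4+2, 3+2+1, 2+1+1+1+1 (36 of its 72 elements, about 50% of primes); S_6 (6T16) additionally contains elements of type 5+1, 4+2, 4+1+1, 3+2+1, 2+1+1+1+1 (459 of its 720 elements, about 64% of primes). None of the 14 primes tested shows any such pattern (for each of these groups the chance of that is below 10^-4), which rules them out. Hence G = S_3 x S_3 (6T9), of order 36.

S_3 x S_3 (order 36)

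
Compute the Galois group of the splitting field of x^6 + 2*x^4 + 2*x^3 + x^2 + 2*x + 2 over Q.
(S_3 x S_3) : C_2 (also written G72)

The polynomial f is an irreducible sextic over Q, so G = Gal(f/Q) is one of the 16 transitive subgroups 6T1, ..., 6T16 of S_6. The discriminant of f is -187648, which is not a perfect square, so G is not contained in A_6. The transitive groups of degree 6 not contained in A_6 are: C_6 (6T1, order 6), S_3 (6T2, order 6), D_6 (6T3, order 12), C_3 x S_3 (6T5, order 18), A_4 x C_2 (6T6, order 24), S_4 (6T8, order 24), S_3 x S_3 (6T9, order 36), S_4 x C_2 (6T11, order 48), (S_3 x S_3) : C_2 (6T13, order 72), PGL(2,5) (6T14, order 120), S_6 (6T16, order 720). By Dedekind's theorem, for a prime p not dividing disc(f) the degrees of the irreducible factors of f mod p form the cycle type of an element of G. Factoring f modulo the 29 such primes p <= 113 (skipping 2, which divides the discriminant), each new pattern first appears at: mod 3: f = (x^6 + 2x^4 + 2x^3 + x^2 + 2x + 2), pattern 6; mod 5: f = (x + 4)(x^2 + x + 2)(x^3 + x + 4), pattern 3+2+1; mod 7: f = (x^2 + 6x + 6)(x^4 + x^3 + 4x^2 + 5), pattern 4+2; mod 17: f = (x^3 + x + 5)(x^3 + x + 14), pattern 3+3; mod 19: f = (x^2 + 10x + 7)(x^2 + 12x + 5)(x^2 + 16x + 12), pattern 2+2+2; mod 37: f = (x + 21)(x + 34)(x^2 + 3x + 10)(x^2 + 16x + 35), pattern 2+2+1+1; mod 41: f = (x + 2)(x + 17)(x + 22)(x^3 + x + 33), pattern 3+1+1+1; mod 113: f = (x + 11)(x + 21)(x + 23)(x + 79)(x^2 + 92x + 103), pattern 2+1+1+1+1. No other pattern occurs in this range, so the set of observed cycle types is {6, 3+2+1, 4+2, 3+3, 2+2+2, 2+2+1+1, 3+1+1+1, 2+1+1+1+1}. The candidates containing elements of all these cycle types are (S_3 x S_3) : C_2 (6T13) of order 72, S_6 (6T16) of order 720; the others are excluded. The observed types are precisely the cycle types that occur in (S_3 x S_3) : C_2 (6T13) (apart from the identity). Each of the other remaining candidates has further cycle types, and by the Chebotarev density theorem the matching factorization patterns would occur for a proportion of primes equal to their share of the group: S_6 (6T16) additionally contains elements of type 5+1, 4+1+1 (234 of its 720 elements, about 32% of primes). None of the 29 primes tested shows any such pattern (for each of these groups the chance of that is below 10^-4), which rules them out. Hence G = (S_3 x S_3) : C_2 (6T13), of order 72.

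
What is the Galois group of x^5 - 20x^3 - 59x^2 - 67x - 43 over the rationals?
The polynomial f is an irreducible quintic over Q, so G = Gal(f/Q) is a transitive subgroup of S_5: one of C_5 (5T1, order 5), D_5 (5T2, order 10), F_20 (5T3, order 20), A_5 (5T4, order 60) or S_5 (5T5, order 120). The discriminant of f is 16913282896, which is not a perfect square, so G is not contained in A_5. The transitive groups of degree 5 not contained in A_5 are: F_20 (5T3, order 20), S_5 (5T5, order 120). By Dedekind's theorem, for a prime p not dividing disc(f) the degrees of the irreducible factors of f mod p form the cycle type of an element of G. Factoring f modulo the 3 such primes p <= 7 (skipping 2, which divides the discriminant), each new pattern first appears at: mod 3: f = (x^5 + x^3 + x^2 + 2x + 2), pattern 5; mod 7: f = (x^2 + 6x + 6)(x^3 + x^2 + 3x + 1), pattern 3+2. No other pattern occurs in this range, so the set of observed cycle types is {5, 3+2}. Among the candidates above, the only group containing elements of all these cycle types is S_5 (5T5) — F_20 (5T3) lacks at least one of them. Hence G = S_5 (5T5), of order 120.

S_5, the symmetric group on 5 letters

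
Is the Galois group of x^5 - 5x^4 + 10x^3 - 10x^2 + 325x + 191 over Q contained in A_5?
The polynomial is irreducible of degree 5 over Q. Its discriminant is 1073741824000000 = 32768000^2, a perfect square. A Galois group lies in the alternating group exactly when the discriminant is a square in Q, so the Galois group (A_5) is contained in A_5.

Yes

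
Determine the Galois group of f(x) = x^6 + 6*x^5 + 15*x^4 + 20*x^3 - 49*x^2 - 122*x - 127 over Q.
The polynomial f is an irreducible sextic over Q, so G = Gal(f/Q) is one of the 16 transitive subgroups 6T1, ..., 6T16 of S_6. The discriminant of f is 3603718079512576 = 60030976^2, a perfect square, so G is contained in A_6. The transitive groups of degree 6 contained in A_6 are: A_4 (6T4, order 12), S_4 (6T7, order 24), (C_3 x C_3) : C_4 (6T10, order 36), PSL(2,5) (6T12, order 60), A_6 (6T15, order 360). By Dedekind's theorem, for a prime p not dividing disc(f) the degrees of the irreducible factors of f mod p form the cycle type of an element of G. Factoring f modulo the 79 such primes p <= 419 (skipping 2, 229, which divide the discriminant), each new pattern first appears at: mod 3: f = (x^3 + x^2 + x + 2)(x^3 + 2x^2 + 1), pattern 3+3; mod 7: f = (x^2 + 2x + 3)(x^4 + 4x^3 + 4x^2 + 2), pattern 4+2; mod 23: f = (x + 6)(x + 19)(x^2 + 2)(x^2 + 4x + 6), pattern 2+2+1+1; mod 193: f = (x + 8)(x + 14)(x + 20)(x + 175)(x + 181)(x + 187), pattern 1+1+1+1+1+1. No other pattern occurs in this range, so the set of observed cycle types is {3+3, 4+2, 2+2+1+1, 1+1+1+1+1+1}. The candidates containing elements of all these cycle types are S_4 (6T7) of order 24, (C_3 x C_3) : C_4 (6T10) of order 36, A_6 (6T15) of order 360; the others are excluded. The observed types are precisely the cycle types that occur in S_4 (6T7). Each of the other remaining candidates has further cycle types, and by the Chebotarev density theorem the matching factorization patterns would occur for a proportion of primes equal to their share of the group: (C_3 x C_3) : C_4 (6T10) additionally contains elements of type 3+1+1+1 (4 of its 36 elements, about 11% of primes); A_6 (6T15) additionally contains elements of type 5+1, 3+1+1+1 (184 of its 360 elements, about 51% of primes). None of the 79 primes tested shows any such pattern (for each of these groups the chance of that is below 10^-4), which rules them out. Hence G = S_4 (6T7), of order 24.

S_4 (also written S4+)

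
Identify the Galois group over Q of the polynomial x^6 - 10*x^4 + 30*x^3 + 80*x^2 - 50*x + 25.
The polynomial f is an irreducible sextic over Q, so G = Gal(f/Q) is one of the 16 transitive subgroups 6T1, ..., 6T16 of S_6. The discriminant of f is 38875225000000 = 6235000^2, a perfect square, so G is contained in A_6. The transitive groups of degree 6 contained in A_6 are: A_4 (6T4, order 12), S_4 (6T7, order 24), (C_3 x C_3) : C_4 (6T10, order 36), PSL(2,5) (6T12, order 60), A_6 (6T15, order 360). By Dedekind's theorem, for a prime p not dividing disc(f) the degrees of the irreducible factors of f mod p form the cycle type of an element of G. Factoring f modulo the 19 such primes p <= 83 (skipping 2, 5, 29, 43, which divide the discriminant), each new pattern first appears at: mod 3: f = (x^2 + x + 2)(x^4 + 2x^3 + x^2 + x + 2), pattern 4+2; mod 11: f = (x^3 + 4x^2 + 5x + 4)(x^3 + 7x^2 + x + 9), pattern 3+3; mod 19: f = (x + 4)(x + 18)(x^2 + 6x + 7)(x^2 + 10x + 12), pattern 2+2+1+1; mod 61: f = (x + 19)(x + 37)(x + 40)(x^3 + 26x^2 + 41x + 36), pattern 3+1+1+1. No other pattern occurs in this range, so the set of observed cycle types is {4+2, 3+3, 2+2+1+1, 3+1+1+1}. The candidates containing elements of all these cycle types are (C_3 x C_3) : C_4 (6T10) of order 36, A_6 (6T15) of order 360; the others are excluded. The observed types are precisely the cycle types that occur in (C_3 x C_3) : C_4 (6T10) (apart from the identity). Each of the other remaining candidates has further cycle types, and by the Chebotarev density theorem the matching factorization patterns would occur for a proportion of primes equal to their share of the group: A_6 (6T15) additionally contains elements of type 5+1 (144 of its 360 elements, about 40% of primes). None of the 19 primes tested shows any such pattern (for each of these groups the chance of that is below 10^-4), which rules them out. Hence G = (C_3 x C_3) : C_4 (6T10), of order 36.

(C_3 x C_3) : C_4 (also written G36+)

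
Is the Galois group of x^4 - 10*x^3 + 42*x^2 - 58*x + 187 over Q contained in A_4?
Yes

The polynomial is irreducible of degree 4 over Q. Its discriminant is 1666598976 = 40824^2, a perfect square. A Galois group lies in the alternating group exactly when the discriminant is a square in Q, so the Galois group (A_4) is contained in A_4.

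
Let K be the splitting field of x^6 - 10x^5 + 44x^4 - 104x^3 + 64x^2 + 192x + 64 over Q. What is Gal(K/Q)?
(C_3 x C_3) : C_4

The polynomial f is an irreducible sextic over Q, so G = Gal(f/Q) is one of the 16 transitive subgroups 6T1, ..., 6T16 of S_6. The discriminant of f is 564385546240000 = 23756800^2, a perfect square, so G is contained in A_6. The transitive groups of degree 6 contained in A_6 are: A_4 (6T4, order 12), S_4 (6T7, order 24), (C_3 x C_3) : C_4 (6T10, order 36), PSL(2,5) (6T12, order 60), A_6 (6T15, order 360). By Dedekind's theorem, for a prime p not dividing disc(f) the degrees of the irreducible factors of f mod p form the cycle type of an element of G. Factoring f modulo the 19 such primes p <= 79 (skipping 2, 5, 29, which divide the discriminant), each new pattern first appears at: mod 3: f = (x^2 + 2x + 2)(x^4 + x + 2), pattern 4+2; mod 11: f = (x^3 + 2x^2 + x + 8)(x^3 + 10x^2 + x + 8), pattern 3+3; mod 19: f = (x + 1)(x + 3)(x^2 + x + 9)(x^2 + 4x + 8), pattern 2+2+1+1; mod 61: f = (x + 7)(x + 21)(x + 54)(x^3 + 30x^2 + 12x + 8), pattern 3+1+1+1. No other pattern occurs in this range, so the set of observed cycle types is {4+2, 3+3, 2+2+1+1, 3+1+1+1}. The candidates containing elements of all these cycle types are (C_3 x C_3) : C_4 (6T10) of order 36, A_6 (6T15) of order 360; the others are excluded. The observed types are precisely the cycle types that occur in (C_3 x C_3) : C_4 (6T10) (apart from the identity). Each of the other remaining candidates has further cycle types, and by the Chebotarev density theorem the matching factorization patterns would occur for a proportion of primes equal to their share of the group: A_6 (6T15) additionally contains elements of type 5+1 (144 of its 360 elements, about 40% of primes). None of the 19 primes tested shows any such pattern (for each of these groups the chance of that is below 10^-4), which rules them out. Hence G = (C_3 x C_3) : C_4 (6T10), of order 36.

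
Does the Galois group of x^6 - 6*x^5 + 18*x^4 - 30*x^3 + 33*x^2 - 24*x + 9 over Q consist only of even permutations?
No

The polynomial is irreducible of degree 6 over Q. Its discriminant is -16003008, which is not a perfect square. A Galois group lies in the alternating group exactly when the discriminant is a square in Q, so the Galois group (PGL(2,5)) is not contained in A_6.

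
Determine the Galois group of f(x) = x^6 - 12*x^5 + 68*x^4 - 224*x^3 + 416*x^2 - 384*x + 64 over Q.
A_4 (also written A4)

The polynomial f is an irreducible sextic over Q, so G = Gal(f/Q) is one of the 16 transitive subgroups 6T1, ..., 6T16 of S_6. The discriminant of f is 164995463643136 = 12845056^2, a perfect square, so G is contained in A_6. The transitive groups of degree 6 contained in A_6 are: A_4 (6T4, order 12), S_4 (6T7, order 24), (C_3 x C_3) : C_4 (6T10, order 36), PSL(2,5) (6T12, order 60), A_6 (6T15, order 360). By Dedekind's theorem, for a prime p not dividing disc(f) the degrees of the irreducible factors of f mod p form the cycle type of an element of G. Factoring f modulo the 33 such primes p <= 149 (skipping 2, 7, which divide the discriminant), each new pattern first appears at: mod 3: f = (x^3 + x^2 + 2x + 1)(x^3 + 2x^2 + x + 1), pattern 3+3; mod 13: f = (x + 2)(x + 7)(x^2 + 9x + 9)(x^2 + 9x + 10), pattern 2+2+1+1. No other pattern occurs in this range, so the set of observed cycle types is {3+3, 2+2+1+1}. The candidates containing elements of all these cycle types are A_4 (6T4) of order 12, S_4 (6T7) of order 24, (C_3 x C_3) : C_4 (6T10) of order 36, PSL(2,5) (6T12) of order 60, A_6 (6T15) of order 360; the others are excluded. The observed types are precisely the cycle types that occur in A_4 (6T4) (apart from the identity). Each of the other remaining candidates has further cycle types, and by the Chebotarev density theorem the matching factorization patterns would occur for a proportion of primes equal to their share of the group: S_4 (6T7) additionally contains elements of type 4+2 (6 of its 24 elements, about 25% of primes); (C_3 x C_3) : C_4 (6T10) additionally contains elements of type 4+2, 3+1+1+1 (22 of its 36 elements, about 61% of primes); PSL(2,5) (6T12) additionally contains elements of type 5+1 (24 of its 60 elements, about 40% of primes); A_6 (6T15) additionally contains elements of type 5+1, 4+2, 3+1+1+1 (274 of its 360 elements, about 76% of primes). None of the 33 primes tested shows any such pattern (for each of these groups the chance of that is below 10^-4), which rules them out. Hence G = A_4 (6T4), of order 12.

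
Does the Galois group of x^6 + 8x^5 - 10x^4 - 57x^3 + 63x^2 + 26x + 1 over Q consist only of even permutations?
Yes

The polynomial is irreducible of degree 6 over Q. Its discriminant is 3646117689361 = 1909481^2, a perfect square. A Galois group lies in the alternating group exactly when the discriminant is a square in Q, so the Galois group (PSL(2,5)) is contained in A_6.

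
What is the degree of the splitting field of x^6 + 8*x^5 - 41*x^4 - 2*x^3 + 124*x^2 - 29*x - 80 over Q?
The degree of the splitting field over Q equals the order of the Galois group, so first determine the group. The polynomial f is an irreducible sextic over Q, so G = Gal(f/Q) is one of the 16 transitive subgroups 6T1, ..., 6T16 of S_6. The discriminant of f is 1770264843169 = 1330513^2, a perfect square, so G is contained in A_6. The transitive groups of degree 6 contained in A_6 are: A_4 (6T4, order 12), S_4 (6T7, order 24), (C_3 x C_3) : C_4 (6T10, order 36), PSL(2,5) (6T12, order 60), A_6 (6T15, order 360). By Dedekind's theorem, for a prime p not dividing disc(f) the degrees of the irreducible factors of f mod p form the cycle type of an element of G. Factoring f modulo the 21 such primes p <= 79 (skipping 19, which divides the discriminant), each new pattern first appears at: mod 2: f = (x)(x^5 + x^3 + 1), pattern 5+1; mod 7: f = (x^3 + 2x^2 + 4x + 2)(x^3 + 6x^2 + 6x + 2), pattern 3+3; mod 61: f = (x + 4)(x + 49)(x^2 + 6x + 44)(x^2 + 10x + 31), pattern 2+2+1+1. No other pattern occurs in this range, so the set of observed cycle types is {5+1, 3+3, 2+2+1+1}. The candidates containing elements of all these cycle types are PSL(2,5) (6T12) of order 60, A_6 (6T15) of order 360; the others are excluded. The observed types are precisely the cycle types that occur in PSL(2,5) (6T12) (apart from the identity). Each of the other remaining candidates has further cycle types, and by the Chebotarev density theorem the matching factorization patterns would occur for a proportion of primes equal to their share of the group: A_6 (6T15) additionally contains elements of type 4+2, 3+1+1+1 (130 of its 360 elements, about 36% of primes). None of the 21 primes tested shows any such pattern (for each of these groups the chance of that is below 10^-4), which rules them out. Hence G = PSL(2,5) (6T12), of order 60. The Galois group PSL(2,5) (6T12) has order 60, so the splitting field has degree 60 over Q.

60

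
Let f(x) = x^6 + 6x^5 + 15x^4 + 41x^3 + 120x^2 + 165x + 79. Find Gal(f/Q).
6T13: (S_3 x S_3) : C_2

The polynomial f is an irreducible sextic over Q, so G = Gal(f/Q) is one of the 16 transitive subgroups 6T1, ..., 6T16 of S_6. The discriminant of f is -2573642648187, which is not a perfect square, so G is not contained in A_6. The transitive groups of degree 6 not contained in A_6 are: C_6 (6T1, order 6), S_3 (6T2, order 6), D_6 (6T3, order 12), C_3 x S_3 (6T5, order 18), A_4 x C_2 (6T6, order 24), S_4 (6T8, order 24), S_3 x S_3 (6T9, order 36), S_4 x C_2 (6T11, order 48), (S_3 x S_3) : C_2 (6T13, order 72), PGL(2,5) (6T14, order 120), S_6 (6T16, order 720). By Dedekind's theorem, for a prime p not dividing disc(f) the degrees of the irreducible factors of f mod p form the cycle type of an element of G. Factoring f modulo the 26 such primes p <= 127 (skipping 3, 13, 17, 41, 43, which divide the discriminant), each new pattern first appears at: mod 2: f = (x^6 + x^4 + x^3 + x + 1), pattern 6; mod 7: f = (x + 6)(x^2 + x + 3)(x^3 + 6x^2 + 6x + 4), pattern 3+2+1; mod 11: f = (x^2 + 4x + 5)(x^4 + 2x^3 + 2x^2 + x + 7), pattern 4+2; mod 31: f = (x + 5)(x + 24)(x^2 + 19x + 2)(x^2 + 20x + 25), pattern 2+2+1+1; mod 61: f = (x + 8)(x + 33)(x + 50)(x + 60)(x^2 + 38x + 45), pattern 2+1+1+1+1; mod 97: f = (x + 8)(x + 63)(x + 74)(x^3 + 55x^2 + 56x + 36), pattern 3+1+1+1; mod 113: f = (x^2 + 10x + 79)(x^2 + 40x + 3)(x^2 + 69x + 38), pattern 2+2+2; mod 127: f = (x^3 + 52x^2 + 17x + 111)(x^3 + 81x^2 + 104x + 3), pattern 3+3. No other pattern occurs in this range, so the set of observed cycle types is {6, 3+2+1, 4+2, 2+2+1+1, 2+1+1+1+1, 3+1+1+1, 2+2+2, 3+3}. The candidates containing elements of all these cycle types are (S_3 x S_3) : C_2 (6T13) of order 72, S_6 (6T16) of order 720; the others are excluded. The observed types are precisely the cycle types that occur in (S_3 x S_3) : C_2 (6T13) (apart from the identity). Each of the other remaining candidates has further cycle types, and by the Chebotarev density theorem the matching factorization patterns would occur for a proportion of primes equal to their share of the group: S_6 (6T16) additionally contains elements of type 5+1, 4+1+1 (234 of its 720 elements, about 32% of primes). None of the 26 primes tested shows any such pattern (for each of these groups the chance of that is below 10^-4), which rules them out. Hence G = (S_3 x S_3) : C_2 (6T13), of order 72.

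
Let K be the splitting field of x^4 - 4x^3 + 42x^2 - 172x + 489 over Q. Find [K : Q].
8

The degree of the splitting field over Q equals the order of the Galois group, so first determine the group. The polynomial is an irreducible quartic over Q and its discriminant is 13088325632, which is not a perfect square, so the Galois group is not contained in A_4. The resolvent cubic y^3 - 42*y^2 - 1268*y + 44744 has exactly one rational root, so the Galois group is C_4 or D_4. The quartic remains irreducible over Q(sqrt(disc)), so the group is D_4. The Galois group D_4 (4T3) has order 8, so the splitting field has degree 8 over Q.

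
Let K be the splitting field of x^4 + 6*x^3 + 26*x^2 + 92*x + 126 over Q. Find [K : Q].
The degree of the splitting field over Q equals the order of the Galois group, so first determine the group. The polynomial is an irreducible quartic over Q and its discriminant is 5798464 = 2408^2, a perfect square, so the Galois group is contained in A_4. The resolvent cubic y^3 - 26*y^2 + 48*y + 104 is irreducible over Q. An irreducible resolvent with square discriminant gives A_4. The Galois group A_4 (4T4) has order 12, so the splitting field has degree 12 over Q.

12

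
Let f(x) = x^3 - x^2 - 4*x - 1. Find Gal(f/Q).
The polynomial is an irreducible cubic over Q and its discriminant is 169 = 13^2, a perfect square. For an irreducible cubic, a square discriminant forces the Galois group to be A_3, the cyclic group of order 3.

3T1: C_3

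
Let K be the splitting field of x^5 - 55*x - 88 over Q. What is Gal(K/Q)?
The polynomial f is an irreducible quintic over Q, so G = Gal(f/Q) is a transitive subgroup of S_5: one of C_5 (5T1, order 5), D_5 (5T2, order 10), F_20 (5T3, order 20), A_5 (5T4, order 60) or S_5 (5T5, order 120). The discriminant of f is 58564000000 = 242000^2, a perfect square, so G is contained in A_5. The transitive groups of degree 5 contained in A_5 are: C_5 (5T1, order 5), D_5 (5T2, order 10), A_5 (5T4, order 60). By Dedekind's theorem, for a prime p not dividing disc(f) the degrees of the irreducible factors of f mod p form the cycle type of an element of G. Factoring f modulo the 3 such primes p <= 13 (skipping 2, 5, 11, which divide the discriminant), each new pattern first appears at: mod 3: f = (x^5 + 2x + 2), pattern 5; mod 13: f = (x + 5)(x + 7)(x^3 + x^2 + 5x + 9), pattern 3+1+1. No other pattern occurs in this range, so the set of observed cycle types is {5, 3+1+1}. Among the candidates above, the only group containing elements of all these cycle types is A_5 (5T4) — each of C_5 (5T1), D_5 (5T2) lacks at least one of them. Hence G = A_5 (5T4), of order 60.

5T4: A_5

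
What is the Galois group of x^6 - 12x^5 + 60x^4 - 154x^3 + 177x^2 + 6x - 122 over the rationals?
D_6 (also written D6)

The polynomial f is an irreducible sextic over Q, so G = Gal(f/Q) is one of the 16 transitive subgroups 6T1, ..., 6T16 of S_6. The discriminant of f is 304930925568, which is not a perfect square, so G is not contained in A_6. The transitive groups of degree 6 not contained in A_6 are: C_6 (6T1, order 6), S_3 (6T2, order 6), D_6 (6T3, order 12), C_3 x S_3 (6T5, order 18), A_4 x C_2 (6T6, order 24), S_4 (6T8, order 24), S_3 x S_3 (6T9, order 36), S_4 x C_2 (6T11, order 48), (S_3 x S_3) : C_2 (6T13, order 72), PGL(2,5) (6T14, order 120), S_6 (6T16, order 720). By Dedekind's theorem, for a prime p not dividing disc(f) the degrees of the irreducible factors of f mod p form the cycle type of an element of G. Factoring f modulo the 79 such primes p <= 421 (skipping 2, 3, 41, which divide the discriminant), each new pattern first appears at: mod 5: f = (x^2 + 3)(x^2 + x + 2)(x^2 + 2x + 3), pattern 2+2+2; mod 7: f = (x^6 + 2x^5 + 4x^4 + 2x^2 + 6x + 4), pattern 6; mod 11: f = (x + 4)(x + 10)(x^2 + x + 1)(x^2 + 6x + 3), pattern 2+2+1+1; mod 13: f = (x^3 + 7x^2 + 10)(x^3 + 7x^2 + 11x + 6), pattern 3+3; mod 61: f = (x)(x + 4)(x + 17)(x + 22)(x + 29)(x + 38), pattern 1+1+1+1+1+1. No other pattern occurs in this range, so the set of observed cycle types is {2+2+2, 6, 2+2+1+1, 3+3, 1+1+1+1+1+1}. The candidates containing elements of all these cycle types are D_6 (6T3) of order 12, A_4 x C_2 (6T6) of order 24, S_3 x S_3 (6T9) of order 36, S_4 x C_2 (6T11) of order 48, (S_3 x S_3) : C_2 (6T13) of order 72, PGL(2,5) (6T14) of order 120, S_6 (6T16) of order 720; the others are excluded. The observed types are precisely the cycle types that occur in D_6 (6T3). Each of the other remaining candidates has further cycle types, and by the Chebotarev density theorem the matching factorization patterns would occur for a proportion of primes equal to their share of the group: A_4 x C_2 (6T6) additionally contains elements of type 2+1+1+1+1 (3 of its 24 elements, about 12% of primes); S_3 x S_3 (6T9) additionally contains elements of type 3+1+1+1 (4 of its 36 elements, about 11% of primes); S_4 x C_2 (6T11) additionally contains elements of type 4+2, 4+1+1, 2+1+1+1+1 (15 of its 48 elements, about 31% of primes); (S_3 x S_3) : C_2 (6T13) additionally contains elements of type 4+2, 3+2+1, 3+1+1+1, 2+1+1+1+1 (40 of its 72 elements, about 56% of primes); PGL(2,5) (6T14) additionally contains elements of type 5+1, 4+1+1 (54 of its 120 elements, about 45% of primes); S_6 (6T16) additionally contains elements of type 5+1, 4+2, 4+1+1, 3+2+1, 3+1+1+1, 2+1+1+1+1 (499 of its 720 elements, about 69% of primes). None of the 79 primes tested shows any such pattern (for each of these groups the chance of that is below 10^-4), which rules them out. Hence G = D_6 (6T3), of order 12.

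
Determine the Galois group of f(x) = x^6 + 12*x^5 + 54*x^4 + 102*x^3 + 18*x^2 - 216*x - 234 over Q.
The polynomial f is an irreducible sextic over Q, so G = Gal(f/Q) is one of the 16 transitive subgroups 6T1, ..., 6T16 of S_6. The discriminant of f is 297538935552, which is not a perfect square, so G is not contained in A_6. The transitive groups of degree 6 not contained in A_6 are: C_6 (6T1, order 6), S_3 (6T2, order 6), D_6 (6T3, order 12), C_3 x S_3 (6T5, order 18), A_4 x C_2 (6T6, order 24), S_4 (6T8, order 24), S_3 x S_3 (6T9, order 36), S_4 x C_2 (6T11, order 48), (S_3 x S_3) : C_2 (6T13, order 72), PGL(2,5) (6T14, order 120), S_6 (6T16, order 720). By Dedekind's theorem, for a prime p not dividing disc(f) the degrees of the irreducible factors of f mod p form the cycle type of an element of G. Factoring f modulo the 23 such primes p <= 97 (skipping 2, 3, which divide the discriminant), each new pattern first appears at: mod 5: f = (x^6 + 2x^5 + 4x^4 + 2x^3 + 3x^2 + 4x + 1), pattern 6; mod 11: f = (x + 4)(x + 7)(x^2 + 2x + 5)(x^2 + 10x + 1), pattern 2+2+1+1; mod 13: f = (x)(x + 8)(x + 11)(x^3 + 6x^2 + 8x + 7), pattern 3+1+1+1; mod 31: f = (x^2 + 2)(x^2 + 16x + 30)(x^2 + 27x + 24), pattern 2+2+2; mod 97: f = (x^3 + 6x^2 + 39x + 87)(x^3 + 6x^2 + 76x + 4), pattern 3+3. No other pattern occurs in this range, so the set of observed cycle types is {6, 2+2+1+1, 3+1+1+1, 2+2+2, 3+3}. The candidates containing elements of all these cycle types are S_3 x S_3 (6T9) of order 36, (S_3 x S_3) : C_2 (6T13) of order 72, S_6 (6T16) of order 720; the others are excluded. The observed types are precisely the cycle types that occur in S_3 x S_3 (6T9) (apart from the identity). Each of the other remaining candidates has further cycle types, and by the Chebotarev density theorem the matching factorization patterns would occur for a proportion of primes equal to their share of the group: (S_3 x S_3) : C_2 (6T13) additionally contains elements of type 4+2, 3+2+1, 2+1+1+1+1 (36 of its 72 elements, about 50% of primes); S_6 (6T16) additionally contains elements of type 5+1, 4+2, 4+1+1, 3+2+1, 2+1+1+1+1 (459 of its 720 elements, about 64% of primes). None of the 23 primes tested shows any such pattern (for each of these groups the chance of that is below 10^-4), which rules them out. Hence G = S_3 x S_3 (6T9), of order 36.

6T9: S_3 x S_3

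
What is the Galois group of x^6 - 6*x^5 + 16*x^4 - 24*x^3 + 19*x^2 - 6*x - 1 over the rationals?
A_4 (also written A4)

The polynomial f is an irreducible sextic over Q, so G = Gal(f/Q) is one of the 16 transitive subgroups 6T1, ..., 6T16 of S_6. The discriminant of f is 153664 = 392^2, a perfect square, so G is contained in A_6. The transitive groups of degree 6 contained in A_6 are: A_4 (6T4, order 12), S_4 (6T7, order 24), (C_3 x C_3) : C_4 (6T10, order 36), PSL(2,5) (6T12, order 60), A_6 (6T15, order 360). By Dedekind's theorem, for a prime p not dividing disc(f) the degrees of the irreducible factors of f mod p form the cycle type of an element of G. Factoring f modulo the 33 such primes p <= 149 (skipping 2, 7, which divide the discriminant), each new pattern first appears at: mod 3: f = (x^3 + 2x + 1)(x^3 + 2x + 2), pattern 3+3; mod 13: f = (x + 5)(x + 6)(x^2 + 11x + 6)(x^2 + 11x + 7), pattern 2+2+1+1. No other pattern occurs in this range, so the set of observed cycle types is {3+3, 2+2+1+1}. The candidates containing elements of all these cycle types are A_4 (6T4) of order 12, S_4 (6T7) of order 24, (C_3 x C_3) : C_4 (6T10) of order 36, PSL(2,5) (6T12) of order 60, A_6 (6T15) of order 360; the others are excluded. The observed types are precisely the cycle types that occur in A_4 (6T4) (apart from the identity). Each of the other remaining candidates has further cycle types, and by the Chebotarev density theorem the matching factorization patterns would occur for a proportion of primes equal to their share of the group: S_4 (6T7) additionally contains elements of type 4+2 (6 of its 24 elements, about 25% of primes); (C_3 x C_3) : C_4 (6T10) additionally contains elements of type 4+2, 3+1+1+1 (22 of its 36 elements, about 61% of primes); PSL(2,5) (6T12) additionally contains elements of type 5+1 (24 of its 60 elements, about 40% of primes); A_6 (6T15) additionally contains elements of type 5+1, 4+2, 3+1+1+1 (274 of its 360 elements, about 76% of primes). None of the 33 primes tested shows any such pattern (for each of these groups the chance of that is below 10^-4), which rules them out. Hence G = A_4 (6T4), of order 12.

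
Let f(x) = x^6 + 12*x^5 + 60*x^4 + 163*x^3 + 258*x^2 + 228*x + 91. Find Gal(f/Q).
The polynomial f is an irreducible sextic over Q, so G = Gal(f/Q) is one of the 16 transitive subgroups 6T1, ..., 6T16 of S_6. The discriminant of f is -177147, which is not a perfect square, so G is not contained in A_6. The transitive groups of degree 6 not contained in A_6 are: C_6 (6T1, order 6), S_3 (6T2, order 6), D_6 (6T3, order 12), C_3 x S_3 (6T5, order 18), A_4 x C_2 (6T6, order 24), S_4 (6T8, order 24), S_3 x S_3 (6T9, order 36), S_4 x C_2 (6T11, order 48), (S_3 x S_3) : C_2 (6T13, order 72), PGL(2,5) (6T14, order 120), S_6 (6T16, order 720). By Dedekind's theorem, for a prime p not dividing disc(f) the degrees of the irreducible factors of f mod p form the cycle type of an element of G. Factoring f modulo the 33 such primes p <= 139 (skipping 3, which divides the discriminant), each new pattern first appears at: mod 2: f = (x^6 + x^3 + 1), pattern 6; mod 7: f = (x)(x + 1)(x + 5)(x^3 + 6x^2 + 5x + 5), pattern 3+1+1+1; mod 17: f = (x^2 + 3)(x^2 + 3x + 9)(x^2 + 9x + 4), pattern 2+2+2; mod 19: f = (x^3 + 6x^2 + 12x + 2)(x^3 + 6x^2 + 12x + 17), pattern 3+3; mod 73: f = (x + 44)(x + 45)(x + 46)(x + 53)(x + 54)(x + 62), pattern 1+1+1+1+1+1. No other pattern occurs in this range, so the set of observed cycle types is {6, 3+1+1+1, 2+2+2, 3+3, 1+1+1+1+1+1}. The candidates containing elements of all these cycle types are C_3 x S_3 (6T5) of order 18, S_3 x S_3 (6T9) of order 36, (S_3 x S_3) : C_2 (6T13) of order 72, S_6 (6T16) of order 720; the others are excluded. The observed types are precisely the cycle types that occur in C_3 x S_3 (6T5). Each of the other remaining candidates has further cycle types, and by the Chebotarev density theorem the matching factorization patterns would occur for a proportion of primes equal to their share of the group: S_3 x S_3 (6T9) additionally contains elements of type 2+2+1+1 (9 of its 36 elements, about 25% of primes); (S_3 x S_3) : C_2 (6T13) additionally contains elements of type 4+2, 3+2+1, 2+2+1+1, 2+1+1+1+1 (45 of its 72 elements, about 62% of primes); S_6 (6T16) additionally contains elements of type 5+1, 4+2, 4+1+1, 3+2+1, 2+2+1+1, 2+1+1+1+1 (504 of its 720 elements, about 70% of primes). None of the 33 primes tested shows any such pattern (for each of these groups the chance of that is below 10^-4), which rules them out. Hence G = C_3 x S_3 (6T5), of order 18.

C_3 x S_3 (order 18)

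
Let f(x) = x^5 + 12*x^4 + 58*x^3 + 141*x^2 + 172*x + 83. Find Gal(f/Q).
The polynomial f is an irreducible quintic over Q, so G = Gal(f/Q) is a transitive subgroup of S_5: one of C_5 (5T1, order 5), D_5 (5T2, order 10), F_20 (5T3, order 20), A_5 (5T4, order 60) or S_5 (5T5, order 120). The discriminant of f is 2209 = 47^2, a perfect square, so G is contained in A_5. The transitive groups of degree 5 contained in A_5 are: C_5 (5T1, order 5), D_5 (5T2, order 10), A_5 (5T4, order 60). By Dedekind's theorem, for a prime p not dividing disc(f) the degrees of the irreducible factors of f mod p form the cycle type of an element of G. Factoring f modulo the 23 such primes p <= 89 (skipping 47, which divides the discriminant), each new pattern first appears at: mod 2: f = (x^5 + x^2 + 1), pattern 5; mod 5: f = (x + 1)(x^2 + 2x + 3)(x^2 + 4x + 1), pattern 2+2+1; mod 83: f = (x)(x + 56)(x + 62)(x + 70)(x + 73), pattern 1+1+1+1+1. No other pattern occurs in this range, so the set of observed cycle types is {5, 2+2+1, 1+1+1+1+1}. The candidates containing elements of all these cycle types are D_5 (5T2) of order 10, A_5 (5T4) of order 60; the others are excluded. The observed types are precisely the cycle types that occur in D_5 (5T2). Each of the other remaining candidates has further cycle types, and by the Chebotarev density theorem the matching factorization patterns would occur for a proportion of primes equal to their share of the group: A_5 (5T4) additionally contains elements of type 3+1+1 (20 of its 60 elements, about 33% of primes). None of the 23 primes tested shows any such pattern (for each of these groups the chance of that is below 10^-4), which rules them out. Hence G = D_5 (5T2), of order 10.

D_5 (also written D5)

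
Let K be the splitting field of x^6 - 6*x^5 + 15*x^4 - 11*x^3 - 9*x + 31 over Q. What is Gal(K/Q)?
(S_3 x S_3) : C_2

The polynomial f is an irreducible sextic over Q, so G = Gal(f/Q) is one of the 16 transitive subgroups 6T1, ..., 6T16 of S_6. The discriminant of f is -945145936107, which is not a perfect square, so G is not contained in A_6. The transitive groups of degree 6 not contained in A_6 are: C_6 (6T1, order 6), S_3 (6T2, order 6), D_6 (6T3, order 12), C_3 x S_3 (6T5, order 18), A_4 x C_2 (6T6, order 24), S_4 (6T8, order 24), S_3 x S_3 (6T9, order 36), S_4 x C_2 (6T11, order 48), (S_3 x S_3) : C_2 (6T13, order 72), PGL(2,5) (6T14, order 120), S_6 (6T16, order 720). By Dedekind's theorem, for a prime p not dividing disc(f) the degrees of the irreducible factors of f mod p form the cycle type of an element of G. Factoring f modulo the 27 such primes p <= 127 (skipping 3, 17, 19, 43, which divide the discriminant), each new pattern first appears at: mod 2: f = (x^6 + x^4 + x^3 + x + 1), pattern 6; mod 7: f = (x + 6)(x^2 + 5x + 5)(x^3 + 4x^2 + 6x + 5), pattern 3+2+1; mod 11: f = (x^2 + 9)(x^4 + 5x^3 + 6x^2 + 10x + 1), pattern 4+2; mod 13: f = (x + 3)(x + 5)(x^2 + 5x + 5)(x^2 + 7x + 7), pattern 2+2+1+1; mod 61: f = (x + 5)(x + 19)(x + 34)(x + 48)(x^2 + 10x + 18), pattern 2+1+1+1+1; mod 97: f = (x + 12)(x + 24)(x + 58)(x^3 + 94x^2 + 55x + 84), pattern 3+1+1+1; mod 113: f = (x^2 + 50x + 97)(x^2 + 59x + 86)(x^2 + 111x + 38), pattern 2+2+2; mod 127: f = (x^3 + 124x^2 + 52x + 101)(x^3 + 124x^2 + 81x + 33), pattern 3+3. No other pattern occurs in this range, so the set of observed cycle types is {6, 3+2+1, 4+2, 2+2+1+1, 2+1+1+1+1, 3+1+1+1, 2+2+2, 3+3}. The candidates containing elements of all these cycle types are (S_3 x S_3) : C_2 (6T13) of order 72, S_6 (6T16) of order 720; the others are excluded. The observed types are precisely the cycle types that occur in (S_3 x S_3) : C_2 (6T13) (apart from the identity). Each of the other remaining candidates has further cycle types, and by the Chebotarev density theorem the matching factorization patterns would occur for a proportion of primes equal to their share of the group: S_6 (6T16) additionally contains elements of type 5+1, 4+1+1 (234 of its 720 elements, about 32% of primes). None of the 27 primes tested shows any such pattern (for each of these groups the chance of that is below 10^-4), which rules them out. Hence G = (S_3 x S_3) : C_2 (6T13), of order 72.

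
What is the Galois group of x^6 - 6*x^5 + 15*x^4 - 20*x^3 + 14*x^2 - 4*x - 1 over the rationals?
The polynomial f is an irreducible sextic over Q, so G = Gal(f/Q) is one of the 16 transitive subgroups 6T1, ..., 6T16 of S_6. The discriminant of f is 33856 = 184^2, a perfect square, so G is contained in A_6. The transitive groups of degree 6 contained in A_6 are: A_4 (6T4, order 12), S_4 (6T7, order 24), (C_3 x C_3) : C_4 (6T10, order 36), PSL(2,5) (6T12, order 60), A_6 (6T15, order 360). By Dedekind's theorem, for a prime p not dividing disc(f) the degrees of the irreducible factors of f mod p form the cycle type of an element of G. Factoring f modulo the 79 such primes p <= 419 (skipping 2, 23, which divide the discriminant), each new pattern first appears at: mod 3: f = (x^3 + x^2 + 2)(x^3 + 2x^2 + x + 1), pattern 3+3; mod 5: f = (x^2 + 3x + 4)(x^4 + x^3 + 3x^2 + 2x + 1), pattern 4+2; mod 19: f = (x + 4)(x + 13)(x^2 + 7x + 7)(x^2 + 8x + 6), pattern 2+2+1+1; mod 223: f = (x + 15)(x + 56)(x + 77)(x + 144)(x + 165)(x + 206), pattern 1+1+1+1+1+1. No other pattern occurs in this range, so the set of observed cycle types is {3+3, 4+2, 2+2+1+1, 1+1+1+1+1+1}. The candidates containing elements of all these cycle types are S_4 (6T7) of order 24, (C_3 x C_3) : C_4 (6T10) of order 36, A_6 (6T15) of order 360; the others are excluded. The observed types are precisely the cycle types that occur in S_4 (6T7). Each of the other remaining candidates has further cycle types, and by the Chebotarev density theorem the matching factorization patterns would occur for a proportion of primes equal to their share of the group: (C_3 x C_3) : C_4 (6T10) additionally contains elements of type 3+1+1+1 (4 of its 36 elements, about 11% of primes); A_6 (6T15) additionally contains elements of type 5+1, 3+1+1+1 (184 of its 360 elements, about 51% of primes). None of the 79 primes tested shows any such pattern (for each of these groups the chance of that is below 10^-4), which rules them out. Hence G = S_4 (6T7), of order 24.

S_4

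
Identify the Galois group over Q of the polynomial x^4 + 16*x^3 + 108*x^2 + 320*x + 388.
The polynomial is an irreducible quartic over Q and its discriminant is 102760448, which is not a perfect square, so the Galois group is not contained in A_4. The resolvent cubic y^3 - 108*y^2 + 3568*y - 34112 has exactly one rational root, so the Galois group is C_4 or D_4. The quartic becomes reducible over Q(sqrt(disc)), so the group is C_4.

C_4 (also written C4)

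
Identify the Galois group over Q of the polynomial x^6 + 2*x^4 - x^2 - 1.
The polynomial f is an irreducible sextic over Q, so G = Gal(f/Q) is one of the 16 transitive subgroups 6T1, ..., 6T16 of S_6. The discriminant of f is 153664 = 392^2, a perfect square, so G is contained in A_6. The transitive groups of degree 6 contained in A_6 are: A_4 (6T4, order 12), S_4 (6T7, order 24), (C_3 x C_3) : C_4 (6T10, order 36), PSL(2,5) (6T12, order 60), A_6 (6T15, order 360). By Dedekind's theorem, for a prime p not dividing disc(f) the degrees of the irreducible factors of f mod p form the cycle type of an element of G. Factoring f modulo the 33 such primes p <= 149 (skipping 2, 7, which divide the discriminant), each new pattern first appears at: mod 3: f = (x^3 + x^2 + 2)(x^3 + 2x^2 + 1), pattern 3+3; mod 13: f = (x + 2)(x + 11)(x^2 + 8)(x^2 + 11), pattern 2+2+1+1. No other pattern occurs in this range, so the set of observed cycle types is {3+3, 2+2+1+1}. The candidates containing elements of all these cycle types are A_4 (6T4) of order 12, S_4 (6T7) of order 24, (C_3 x C_3) : C_4 (6T10) of order 36, PSL(2,5) (6T12) of order 60, A_6 (6T15) of order 360; the others are excluded. The observed types are precisely the cycle types that occur in A_4 (6T4) (apart from the identity). Each of the other remaining candidates has further cycle types, and by the Chebotarev density theorem the matching factorization patterns would occur for a proportion of primes equal to their share of the group: S_4 (6T7) additionally contains elements of type 4+2 (6 of its 24 elements, about 25% of primes); (C_3 x C_3) : C_4 (6T10) additionally contains elements of type 4+2, 3+1+1+1 (22 of its 36 elements, about 61% of primes); PSL(2,5) (6T12) additionally contains elements of type 5+1 (24 of its 60 elements, about 40% of primes); A_6 (6T15) additionally contains elements of type 5+1, 4+2, 3+1+1+1 (274 of its 360 elements, about 76% of primes). None of the 33 primes tested shows any such pattern (for each of these groups the chance of that is below 10^-4), which rules them out. Hence G = A_4 (6T4), of order 12.

A_4 (also written A4)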